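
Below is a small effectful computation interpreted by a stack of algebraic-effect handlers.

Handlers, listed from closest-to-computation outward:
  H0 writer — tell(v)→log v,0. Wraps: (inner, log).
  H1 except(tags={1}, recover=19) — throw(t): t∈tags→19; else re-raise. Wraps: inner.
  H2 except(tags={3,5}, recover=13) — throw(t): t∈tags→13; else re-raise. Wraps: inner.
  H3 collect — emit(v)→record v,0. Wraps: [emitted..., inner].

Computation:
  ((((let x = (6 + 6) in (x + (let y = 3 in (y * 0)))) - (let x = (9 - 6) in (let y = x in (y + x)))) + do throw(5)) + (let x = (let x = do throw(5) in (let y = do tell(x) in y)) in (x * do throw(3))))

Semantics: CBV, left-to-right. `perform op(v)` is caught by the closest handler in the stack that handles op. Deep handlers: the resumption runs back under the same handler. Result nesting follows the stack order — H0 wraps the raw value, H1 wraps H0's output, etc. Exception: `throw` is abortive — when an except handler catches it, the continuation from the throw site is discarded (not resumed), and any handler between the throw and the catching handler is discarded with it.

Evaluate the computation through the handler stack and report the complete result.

Working:
throw(5) @ H1 re-raised
throw(5) @ H2 caught ⇒ 13
H3 returns [13]
= [13]

Answer: [13]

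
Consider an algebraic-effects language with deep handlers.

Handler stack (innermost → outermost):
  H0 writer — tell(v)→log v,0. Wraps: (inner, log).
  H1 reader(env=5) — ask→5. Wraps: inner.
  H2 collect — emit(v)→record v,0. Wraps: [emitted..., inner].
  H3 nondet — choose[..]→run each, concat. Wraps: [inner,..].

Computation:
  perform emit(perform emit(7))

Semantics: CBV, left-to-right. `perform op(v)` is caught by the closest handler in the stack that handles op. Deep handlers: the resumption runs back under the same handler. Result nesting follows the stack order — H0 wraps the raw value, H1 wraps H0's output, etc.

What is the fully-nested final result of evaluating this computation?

Answer: [[7, 0, (0, ())]]

Working:
emit(7) @ H2 ⇒ out+=7
emit(0) @ H2 ⇒ out+=0
H0 returns (0, ())
H1 returns (0, ())
H2 returns [7, 0, (0, ())]
H3 returns [[7, 0, (0, ())]]
= [[7, 0, (0, ())]]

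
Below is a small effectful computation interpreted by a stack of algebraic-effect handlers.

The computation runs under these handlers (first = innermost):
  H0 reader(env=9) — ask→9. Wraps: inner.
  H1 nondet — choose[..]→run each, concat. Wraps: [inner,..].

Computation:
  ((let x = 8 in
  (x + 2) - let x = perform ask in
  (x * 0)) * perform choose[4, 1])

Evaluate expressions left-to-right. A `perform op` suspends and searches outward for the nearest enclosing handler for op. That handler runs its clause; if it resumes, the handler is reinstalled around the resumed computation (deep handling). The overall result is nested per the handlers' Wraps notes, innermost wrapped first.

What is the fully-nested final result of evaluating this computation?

Evaluation trace:
ask @ H0 ⇒ 9
choose[4, 1] @ H1
  branch[0] choose=4:
    H0 returns 40
    H1 returns [40]
  branch[1] choose=1:
    H0 returns 10
    H1 returns [10]
= [40, 10]

Answer: [40, 10]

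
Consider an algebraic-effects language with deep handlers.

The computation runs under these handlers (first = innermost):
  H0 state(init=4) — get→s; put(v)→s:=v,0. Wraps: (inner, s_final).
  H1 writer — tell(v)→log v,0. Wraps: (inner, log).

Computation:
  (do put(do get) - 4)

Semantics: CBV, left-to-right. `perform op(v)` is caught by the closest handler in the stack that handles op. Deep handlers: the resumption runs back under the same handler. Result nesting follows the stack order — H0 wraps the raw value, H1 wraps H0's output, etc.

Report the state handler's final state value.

Working:
get @ H0 ⇒ 4
put(4) @ H0 ⇒ s:=4
H0 returns (-4, 4)
H1 returns ((-4, 4), ())
= ((-4, 4), ())

Answer: 4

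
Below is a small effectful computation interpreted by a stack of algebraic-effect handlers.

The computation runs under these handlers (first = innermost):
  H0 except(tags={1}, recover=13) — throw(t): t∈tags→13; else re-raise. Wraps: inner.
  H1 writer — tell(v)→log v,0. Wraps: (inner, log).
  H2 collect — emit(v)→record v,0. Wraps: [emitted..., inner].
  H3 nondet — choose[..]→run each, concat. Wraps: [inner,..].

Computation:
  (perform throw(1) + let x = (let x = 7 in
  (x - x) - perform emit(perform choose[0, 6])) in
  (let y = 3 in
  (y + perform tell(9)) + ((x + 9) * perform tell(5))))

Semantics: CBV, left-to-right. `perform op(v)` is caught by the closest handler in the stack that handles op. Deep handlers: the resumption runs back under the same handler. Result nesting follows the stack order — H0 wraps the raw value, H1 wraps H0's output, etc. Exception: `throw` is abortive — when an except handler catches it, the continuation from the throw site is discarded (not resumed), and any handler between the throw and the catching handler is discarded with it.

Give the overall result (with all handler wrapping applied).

Evaluation trace:
throw(1) @ H0 caught ⇒ 13
H1 returns (13, ())
H2 returns [(13, ())]
H3 returns [[(13, ())]]
= [[(13, ())]]

Answer: [[(13, ())]]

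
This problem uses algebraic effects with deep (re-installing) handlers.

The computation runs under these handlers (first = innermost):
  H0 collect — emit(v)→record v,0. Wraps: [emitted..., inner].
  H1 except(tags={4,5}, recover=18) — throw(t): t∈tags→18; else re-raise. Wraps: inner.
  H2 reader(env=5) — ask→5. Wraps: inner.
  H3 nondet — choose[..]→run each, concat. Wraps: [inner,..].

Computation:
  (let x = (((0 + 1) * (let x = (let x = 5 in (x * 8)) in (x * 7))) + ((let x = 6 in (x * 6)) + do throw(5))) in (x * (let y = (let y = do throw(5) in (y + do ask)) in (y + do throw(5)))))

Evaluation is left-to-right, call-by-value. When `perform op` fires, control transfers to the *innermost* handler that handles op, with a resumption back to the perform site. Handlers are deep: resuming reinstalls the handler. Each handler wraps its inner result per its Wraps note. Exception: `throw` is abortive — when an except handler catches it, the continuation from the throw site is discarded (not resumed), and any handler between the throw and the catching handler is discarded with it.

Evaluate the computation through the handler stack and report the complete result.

Step-by-step:
throw(5) @ H1 caught ⇒ 18
H2 returns 18
H3 returns [18]
= [18]

Answer: [18]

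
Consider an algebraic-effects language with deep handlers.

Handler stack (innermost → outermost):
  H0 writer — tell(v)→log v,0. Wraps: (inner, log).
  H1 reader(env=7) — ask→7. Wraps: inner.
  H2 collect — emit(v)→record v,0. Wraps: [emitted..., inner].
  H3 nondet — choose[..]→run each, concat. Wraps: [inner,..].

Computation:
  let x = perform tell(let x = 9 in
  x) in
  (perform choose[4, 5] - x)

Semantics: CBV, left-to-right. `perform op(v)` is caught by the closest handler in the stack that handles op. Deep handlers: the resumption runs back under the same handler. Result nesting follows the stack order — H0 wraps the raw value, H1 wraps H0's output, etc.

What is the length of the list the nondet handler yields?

Step-by-step:
tell(9) @ H0 ⇒ log+=9
choose[4, 5] @ H3
  branch[0] choose=4:
    H0 returns (4, (9))
    H1 returns (4, (9))
    H2 returns [(4, (9))]
    H3 returns [[(4, (9))]]
  branch[1] choose=5:
    H0 returns (5, (9))
    H1 returns (5, (9))
    H2 returns [(5, (9))]
    H3 returns [[(5, (9))]]
= [[(4, (9))], [(5, (9))]]

Answer: 2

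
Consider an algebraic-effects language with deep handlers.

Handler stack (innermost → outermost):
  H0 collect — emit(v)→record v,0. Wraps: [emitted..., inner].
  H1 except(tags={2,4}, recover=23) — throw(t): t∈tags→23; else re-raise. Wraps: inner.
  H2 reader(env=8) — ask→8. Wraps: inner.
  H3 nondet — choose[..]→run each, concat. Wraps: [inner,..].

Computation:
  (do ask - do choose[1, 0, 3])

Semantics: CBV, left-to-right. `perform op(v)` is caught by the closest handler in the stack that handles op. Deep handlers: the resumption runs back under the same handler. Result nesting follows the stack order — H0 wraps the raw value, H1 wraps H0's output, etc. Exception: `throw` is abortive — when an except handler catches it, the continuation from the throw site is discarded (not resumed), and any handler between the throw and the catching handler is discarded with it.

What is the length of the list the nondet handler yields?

Answer: 3

Evaluation trace:
ask @ H2 ⇒ 8
choose[1, 0, 3] @ H3
  branch[0] choose=1:
    H0 returns [7]
    H1 returns [7]
    H2 returns [7]
    H3 returns [[7]]
  branch[1] choose=0:
    H0 returns [8]
    H1 returns [8]
    H2 returns [8]
    H3 returns [[8]]
  branch[2] choose=3:
    H0 returns [5]
    H1 returns [5]
    H2 returns [5]
    H3 returns [[5]]
= [[7], [8], [5]]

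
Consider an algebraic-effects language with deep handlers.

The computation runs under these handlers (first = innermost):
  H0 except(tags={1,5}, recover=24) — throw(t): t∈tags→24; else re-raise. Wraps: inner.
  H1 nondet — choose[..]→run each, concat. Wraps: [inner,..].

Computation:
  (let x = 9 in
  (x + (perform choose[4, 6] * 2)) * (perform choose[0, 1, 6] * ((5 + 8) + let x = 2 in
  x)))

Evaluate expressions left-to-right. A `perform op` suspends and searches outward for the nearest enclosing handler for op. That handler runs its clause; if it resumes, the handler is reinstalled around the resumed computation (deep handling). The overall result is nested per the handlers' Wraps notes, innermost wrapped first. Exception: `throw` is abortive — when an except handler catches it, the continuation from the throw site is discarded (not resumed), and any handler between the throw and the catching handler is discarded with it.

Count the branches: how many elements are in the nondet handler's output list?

Answer: 6

Working:
choose[4, 6] @ H1
  branch[0] choose=4:
    choose[0, 1, 6] @ H1
      branch[0] choose=0:
        H0 returns 0
        H1 returns [0]
      branch[1] choose=1:
        H0 returns 255
        H1 returns [255]
      branch[2] choose=6:
        H0 returns 1530
        H1 returns [1530]
  branch[1] choose=6:
    choose[0, 1, 6] @ H1
      branch[0] choose=0:
        H0 returns 0
        H1 returns [0]
      branch[1] choose=1:
        H0 returns 315
        H1 returns [315]
      branch[2] choose=6:
        H0 returns 1890
        H1 returns [1890]
= [0, 255, 1530, 0, 315, 1890]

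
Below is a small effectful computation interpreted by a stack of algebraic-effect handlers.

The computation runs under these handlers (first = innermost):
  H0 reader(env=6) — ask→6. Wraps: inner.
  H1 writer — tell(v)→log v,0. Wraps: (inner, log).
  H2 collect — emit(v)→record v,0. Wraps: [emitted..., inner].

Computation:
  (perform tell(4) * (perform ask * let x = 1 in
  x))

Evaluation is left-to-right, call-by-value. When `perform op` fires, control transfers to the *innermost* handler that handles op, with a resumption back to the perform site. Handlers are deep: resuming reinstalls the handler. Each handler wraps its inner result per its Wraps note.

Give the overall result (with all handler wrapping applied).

Evaluation trace:
tell(4) @ H1 ⇒ log+=4
ask @ H0 ⇒ 6
H0 returns 0
H1 returns (0, (4))
H2 returns [(0, (4))]
= [(0, (4))]

Answer: [(0, (4))]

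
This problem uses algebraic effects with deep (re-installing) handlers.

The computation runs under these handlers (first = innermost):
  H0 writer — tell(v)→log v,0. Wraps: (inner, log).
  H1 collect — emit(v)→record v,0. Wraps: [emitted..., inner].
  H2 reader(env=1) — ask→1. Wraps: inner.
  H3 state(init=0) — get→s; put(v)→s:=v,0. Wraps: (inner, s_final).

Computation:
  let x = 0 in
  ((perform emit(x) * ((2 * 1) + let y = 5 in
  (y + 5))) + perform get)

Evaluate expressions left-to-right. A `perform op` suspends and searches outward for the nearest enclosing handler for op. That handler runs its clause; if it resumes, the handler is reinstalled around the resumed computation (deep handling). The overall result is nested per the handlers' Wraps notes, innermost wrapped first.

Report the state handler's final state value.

Step-by-step:
emit(0) @ H1 ⇒ out+=0
get @ H3 ⇒ 0
H0 returns (0, ())
H1 returns [0, (0, ())]
H2 returns [0, (0, ())]
H3 returns ([0, (0, ())], 0)
= ([0, (0, ())], 0)

Answer: 0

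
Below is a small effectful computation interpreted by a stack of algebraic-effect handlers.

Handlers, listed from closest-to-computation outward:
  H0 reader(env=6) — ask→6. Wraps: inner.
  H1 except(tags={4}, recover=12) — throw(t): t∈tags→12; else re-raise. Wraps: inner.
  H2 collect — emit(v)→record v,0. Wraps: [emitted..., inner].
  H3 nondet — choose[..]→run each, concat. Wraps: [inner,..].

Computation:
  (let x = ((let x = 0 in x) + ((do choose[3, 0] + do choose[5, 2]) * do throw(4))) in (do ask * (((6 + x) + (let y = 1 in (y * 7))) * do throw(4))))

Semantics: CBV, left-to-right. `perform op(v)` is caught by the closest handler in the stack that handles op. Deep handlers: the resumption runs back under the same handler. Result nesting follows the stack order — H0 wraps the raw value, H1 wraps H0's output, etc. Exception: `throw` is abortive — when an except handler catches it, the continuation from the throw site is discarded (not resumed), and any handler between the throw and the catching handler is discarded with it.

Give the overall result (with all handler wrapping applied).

Evaluation trace:
choose[3, 0] @ H3
  branch[0] choose=3:
    choose[5, 2] @ H3
      branch[0] choose=5:
        throw(4) @ H1 caught ⇒ 12
        H2 returns [12]
        H3 returns [[12]]
      branch[1] choose=2:
        throw(4) @ H1 caught ⇒ 12
        H2 returns [12]
        H3 returns [[12]]
  branch[1] choose=0:
    choose[5, 2] @ H3
      branch[0] choose=5:
        throw(4) @ H1 caught ⇒ 12
        H2 returns [12]
        H3 returns [[12]]
      branch[1] choose=2:
        throw(4) @ H1 caught ⇒ 12
        H2 returns [12]
        H3 returns [[12]]
= [[12], [12], [12], [12]]

Answer: [[12], [12], [12], [12]]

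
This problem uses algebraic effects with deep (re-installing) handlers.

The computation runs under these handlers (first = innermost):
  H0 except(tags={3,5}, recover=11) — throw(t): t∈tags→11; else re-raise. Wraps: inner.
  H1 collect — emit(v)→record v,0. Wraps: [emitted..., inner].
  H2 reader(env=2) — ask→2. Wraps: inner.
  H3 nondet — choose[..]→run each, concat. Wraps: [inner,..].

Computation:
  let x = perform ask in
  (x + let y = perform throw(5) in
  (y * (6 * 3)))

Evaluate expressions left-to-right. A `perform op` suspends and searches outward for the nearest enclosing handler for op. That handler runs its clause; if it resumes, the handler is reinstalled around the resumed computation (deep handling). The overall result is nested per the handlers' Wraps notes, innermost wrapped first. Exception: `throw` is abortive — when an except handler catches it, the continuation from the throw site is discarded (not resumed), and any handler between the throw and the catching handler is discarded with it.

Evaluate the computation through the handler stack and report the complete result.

Answer: [[11]]

Evaluation trace:
ask @ H2 ⇒ 2
throw(5) @ H0 caught ⇒ 11
H1 returns [11]
H2 returns [11]
H3 returns [[11]]
= [[11]]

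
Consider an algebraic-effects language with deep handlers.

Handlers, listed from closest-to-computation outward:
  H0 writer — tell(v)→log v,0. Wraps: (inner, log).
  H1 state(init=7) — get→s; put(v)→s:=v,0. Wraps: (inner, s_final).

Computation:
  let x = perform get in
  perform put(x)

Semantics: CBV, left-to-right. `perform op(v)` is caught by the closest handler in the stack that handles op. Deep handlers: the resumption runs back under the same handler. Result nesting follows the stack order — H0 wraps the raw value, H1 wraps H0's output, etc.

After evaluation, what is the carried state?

Answer: 7

Step-by-step:
get @ H1 ⇒ 7
put(7) @ H1 ⇒ s:=7
H0 returns (0, ())
H1 returns ((0, ()), 7)
= ((0, ()), 7)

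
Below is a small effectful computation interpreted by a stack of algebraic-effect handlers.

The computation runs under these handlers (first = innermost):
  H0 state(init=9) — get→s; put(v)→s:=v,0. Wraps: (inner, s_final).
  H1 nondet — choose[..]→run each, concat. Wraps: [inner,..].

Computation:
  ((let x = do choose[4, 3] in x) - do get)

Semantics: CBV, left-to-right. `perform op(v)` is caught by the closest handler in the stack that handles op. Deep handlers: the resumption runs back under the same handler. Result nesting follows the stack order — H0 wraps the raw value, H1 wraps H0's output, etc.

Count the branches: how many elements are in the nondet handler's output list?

Evaluation trace:
choose[4, 3] @ H1
  branch[0] choose=4:
    get @ H0 ⇒ 9
    H0 returns (-5, 9)
    H1 returns [(-5, 9)]
  branch[1] choose=3:
    get @ H0 ⇒ 9
    H0 returns (-6, 9)
    H1 returns [(-6, 9)]
= [(-5, 9), (-6, 9)]

Answer: 2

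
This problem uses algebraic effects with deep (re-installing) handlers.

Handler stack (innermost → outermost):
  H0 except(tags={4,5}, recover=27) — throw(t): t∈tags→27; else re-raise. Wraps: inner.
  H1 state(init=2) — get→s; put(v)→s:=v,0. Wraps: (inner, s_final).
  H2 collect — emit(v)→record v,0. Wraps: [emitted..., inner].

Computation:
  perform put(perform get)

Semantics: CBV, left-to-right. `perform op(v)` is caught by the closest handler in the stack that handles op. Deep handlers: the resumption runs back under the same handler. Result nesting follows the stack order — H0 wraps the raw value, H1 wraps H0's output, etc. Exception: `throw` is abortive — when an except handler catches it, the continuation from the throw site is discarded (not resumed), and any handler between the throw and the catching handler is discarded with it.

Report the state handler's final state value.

Evaluation trace:
get @ H1 ⇒ 2
put(2) @ H1 ⇒ s:=2
H0 returns 0
H1 returns (0, 2)
H2 returns [(0, 2)]
= [(0, 2)]

Answer: 2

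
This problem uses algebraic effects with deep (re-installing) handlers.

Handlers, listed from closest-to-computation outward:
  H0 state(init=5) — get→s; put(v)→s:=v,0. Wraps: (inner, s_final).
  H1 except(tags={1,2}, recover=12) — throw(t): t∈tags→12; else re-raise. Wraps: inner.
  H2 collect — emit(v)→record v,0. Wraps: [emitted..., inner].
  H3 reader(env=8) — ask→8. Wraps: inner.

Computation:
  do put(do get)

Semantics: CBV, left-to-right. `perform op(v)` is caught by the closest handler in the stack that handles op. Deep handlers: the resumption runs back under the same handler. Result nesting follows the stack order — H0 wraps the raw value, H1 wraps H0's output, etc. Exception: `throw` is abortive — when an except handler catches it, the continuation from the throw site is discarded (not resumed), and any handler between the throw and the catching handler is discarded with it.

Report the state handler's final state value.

Step-by-step:
get @ H0 ⇒ 5
put(5) @ H0 ⇒ s:=5
H0 returns (0, 5)
H1 returns (0, 5)
H2 returns [(0, 5)]
H3 returns [(0, 5)]
= [(0, 5)]

Answer: 5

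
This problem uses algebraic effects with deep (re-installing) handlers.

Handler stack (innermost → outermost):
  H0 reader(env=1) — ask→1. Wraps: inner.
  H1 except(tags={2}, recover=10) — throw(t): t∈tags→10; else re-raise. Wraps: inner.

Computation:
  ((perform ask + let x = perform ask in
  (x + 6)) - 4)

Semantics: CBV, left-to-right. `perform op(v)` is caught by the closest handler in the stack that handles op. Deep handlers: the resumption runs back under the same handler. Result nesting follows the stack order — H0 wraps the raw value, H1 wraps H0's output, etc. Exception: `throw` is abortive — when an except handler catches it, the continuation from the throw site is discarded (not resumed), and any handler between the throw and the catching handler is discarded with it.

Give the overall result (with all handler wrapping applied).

Step-by-step:
ask @ H0 ⇒ 1
ask @ H0 ⇒ 1
H0 returns 4
H1 returns 4
= 4

Answer: 4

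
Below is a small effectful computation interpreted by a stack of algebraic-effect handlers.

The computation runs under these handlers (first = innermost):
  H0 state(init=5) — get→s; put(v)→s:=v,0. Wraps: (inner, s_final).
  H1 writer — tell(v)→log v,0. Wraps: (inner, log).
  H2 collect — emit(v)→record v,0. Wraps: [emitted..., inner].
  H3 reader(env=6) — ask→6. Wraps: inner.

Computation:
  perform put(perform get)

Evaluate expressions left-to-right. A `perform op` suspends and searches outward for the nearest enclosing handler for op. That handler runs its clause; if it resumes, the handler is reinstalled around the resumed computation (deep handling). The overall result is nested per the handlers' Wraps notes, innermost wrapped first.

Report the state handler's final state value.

Evaluation trace:
get @ H0 ⇒ 5
put(5) @ H0 ⇒ s:=5
H0 returns (0, 5)
H1 returns ((0, 5), ())
H2 returns [((0, 5), ())]
H3 returns [((0, 5), ())]
= [((0, 5), ())]

Answer: 5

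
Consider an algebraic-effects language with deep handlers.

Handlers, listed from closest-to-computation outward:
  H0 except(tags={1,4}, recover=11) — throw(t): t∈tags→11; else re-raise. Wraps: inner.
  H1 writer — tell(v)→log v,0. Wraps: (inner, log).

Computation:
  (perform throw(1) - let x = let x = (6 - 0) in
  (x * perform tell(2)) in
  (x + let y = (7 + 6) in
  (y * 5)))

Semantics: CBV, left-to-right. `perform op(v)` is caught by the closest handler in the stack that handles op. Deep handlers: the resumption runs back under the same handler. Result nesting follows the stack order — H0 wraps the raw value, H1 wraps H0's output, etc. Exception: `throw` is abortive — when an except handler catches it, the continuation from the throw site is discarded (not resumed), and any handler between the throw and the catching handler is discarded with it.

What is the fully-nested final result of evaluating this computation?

Step-by-step:
throw(1) @ H0 caught ⇒ 11
H1 returns (11, ())
= (11, ())

Answer: (11, ())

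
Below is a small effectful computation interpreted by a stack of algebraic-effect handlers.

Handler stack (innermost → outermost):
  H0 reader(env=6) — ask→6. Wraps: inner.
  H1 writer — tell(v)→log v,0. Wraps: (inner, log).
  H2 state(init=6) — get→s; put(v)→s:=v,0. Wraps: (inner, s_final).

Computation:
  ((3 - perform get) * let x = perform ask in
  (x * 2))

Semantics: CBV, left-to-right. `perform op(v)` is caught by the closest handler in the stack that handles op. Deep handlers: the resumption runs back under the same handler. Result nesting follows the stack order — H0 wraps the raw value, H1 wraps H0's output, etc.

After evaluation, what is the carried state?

Answer: 6

Working:
get @ H2 ⇒ 6
ask @ H0 ⇒ 6
H0 returns -36
H1 returns (-36, ())
H2 returns ((-36, ()), 6)
= ((-36, ()), 6)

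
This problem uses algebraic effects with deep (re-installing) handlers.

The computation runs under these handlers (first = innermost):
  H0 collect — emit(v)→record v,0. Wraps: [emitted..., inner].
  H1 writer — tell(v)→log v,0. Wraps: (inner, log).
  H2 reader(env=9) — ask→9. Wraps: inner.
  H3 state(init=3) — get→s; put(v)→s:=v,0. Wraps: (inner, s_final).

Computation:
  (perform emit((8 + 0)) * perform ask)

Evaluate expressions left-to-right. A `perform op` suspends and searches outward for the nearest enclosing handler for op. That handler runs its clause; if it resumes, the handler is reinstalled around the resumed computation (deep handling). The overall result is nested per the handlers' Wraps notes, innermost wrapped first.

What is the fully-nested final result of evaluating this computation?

Evaluation trace:
emit(8) @ H0 ⇒ out+=8
ask @ H2 ⇒ 9
H0 returns [8, 0]
H1 returns ([8, 0], ())
H2 returns ([8, 0], ())
H3 returns (([8, 0], ()), 3)
= (([8, 0], ()), 3)

Answer: (([8, 0], ()), 3)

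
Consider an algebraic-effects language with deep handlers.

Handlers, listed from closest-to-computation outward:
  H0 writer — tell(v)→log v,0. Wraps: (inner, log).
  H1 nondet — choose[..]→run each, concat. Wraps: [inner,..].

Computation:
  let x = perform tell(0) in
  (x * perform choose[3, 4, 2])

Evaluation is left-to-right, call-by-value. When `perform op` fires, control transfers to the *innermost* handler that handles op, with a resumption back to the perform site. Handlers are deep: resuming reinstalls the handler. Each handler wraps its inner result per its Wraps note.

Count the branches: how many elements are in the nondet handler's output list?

Working:
tell(0) @ H0 ⇒ log+=0
choose[3, 4, 2] @ H1
  branch[0] choose=3:
    H0 returns (0, (0))
    H1 returns [(0, (0))]
  branch[1] choose=4:
    H0 returns (0, (0))
    H1 returns [(0, (0))]
  branch[2] choose=2:
    H0 returns (0, (0))
    H1 returns [(0, (0))]
= [(0, (0)), (0, (0)), (0, (0))]

Answer: 3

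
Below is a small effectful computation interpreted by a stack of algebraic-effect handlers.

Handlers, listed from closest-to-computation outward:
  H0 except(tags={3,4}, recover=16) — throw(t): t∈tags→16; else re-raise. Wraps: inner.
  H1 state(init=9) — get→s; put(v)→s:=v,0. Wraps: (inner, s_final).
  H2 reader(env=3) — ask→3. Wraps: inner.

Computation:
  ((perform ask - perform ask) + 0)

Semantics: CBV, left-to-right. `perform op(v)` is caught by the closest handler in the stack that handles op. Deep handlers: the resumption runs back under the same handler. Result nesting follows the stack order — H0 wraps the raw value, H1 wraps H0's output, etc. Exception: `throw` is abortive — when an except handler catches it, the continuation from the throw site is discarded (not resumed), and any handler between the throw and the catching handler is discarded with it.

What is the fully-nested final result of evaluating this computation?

Answer: (0, 9)

Evaluation trace:
ask @ H2 ⇒ 3
ask @ H2 ⇒ 3
H0 returns 0
H1 returns (0, 9)
H2 returns (0, 9)
= (0, 9)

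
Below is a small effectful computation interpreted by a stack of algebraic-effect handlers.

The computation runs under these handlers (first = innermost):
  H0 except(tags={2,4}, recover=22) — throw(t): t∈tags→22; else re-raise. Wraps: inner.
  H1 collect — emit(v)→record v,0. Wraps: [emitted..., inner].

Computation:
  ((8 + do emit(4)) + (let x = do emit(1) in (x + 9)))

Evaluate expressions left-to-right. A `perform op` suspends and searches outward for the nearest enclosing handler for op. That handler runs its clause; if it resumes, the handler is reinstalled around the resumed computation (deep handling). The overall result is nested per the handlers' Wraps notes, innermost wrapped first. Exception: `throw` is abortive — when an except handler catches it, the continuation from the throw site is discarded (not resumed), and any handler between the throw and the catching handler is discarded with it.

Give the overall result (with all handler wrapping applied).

Working:
emit(4) @ H1 ⇒ out+=4
emit(1) @ H1 ⇒ out+=1
H0 returns 17
H1 returns [4, 1, 17]
= [4, 1, 17]

Answer: [4, 1, 17]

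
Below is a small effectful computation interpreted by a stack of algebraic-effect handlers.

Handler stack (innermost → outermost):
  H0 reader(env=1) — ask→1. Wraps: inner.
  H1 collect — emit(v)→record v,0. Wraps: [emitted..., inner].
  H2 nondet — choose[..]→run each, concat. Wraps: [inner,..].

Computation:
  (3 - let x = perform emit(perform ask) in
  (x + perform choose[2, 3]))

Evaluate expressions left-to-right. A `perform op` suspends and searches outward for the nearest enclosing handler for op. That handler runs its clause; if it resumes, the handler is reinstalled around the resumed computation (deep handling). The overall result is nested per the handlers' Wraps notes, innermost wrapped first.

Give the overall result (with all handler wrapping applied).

Answer: [[1, 1], [1, 0]]

Evaluation trace:
ask @ H0 ⇒ 1
emit(1) @ H1 ⇒ out+=1
choose[2, 3] @ H2
  branch[0] choose=2:
    H0 returns 1
    H1 returns [1, 1]
    H2 returns [[1, 1]]
  branch[1] choose=3:
    H0 returns 0
    H1 returns [1, 0]
    H2 returns [[1, 0]]
= [[1, 1], [1, 0]]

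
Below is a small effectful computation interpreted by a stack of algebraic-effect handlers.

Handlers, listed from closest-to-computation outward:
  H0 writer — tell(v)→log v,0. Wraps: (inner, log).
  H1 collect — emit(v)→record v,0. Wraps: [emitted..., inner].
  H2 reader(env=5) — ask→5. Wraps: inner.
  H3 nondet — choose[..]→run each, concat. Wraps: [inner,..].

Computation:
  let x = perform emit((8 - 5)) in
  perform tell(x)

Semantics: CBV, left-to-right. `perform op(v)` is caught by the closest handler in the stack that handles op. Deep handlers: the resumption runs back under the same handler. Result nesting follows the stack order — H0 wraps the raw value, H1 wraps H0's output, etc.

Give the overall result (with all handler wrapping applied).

Answer: [[3, (0, (0))]]

Working:
emit(3) @ H1 ⇒ out+=3
tell(0) @ H0 ⇒ log+=0
H0 returns (0, (0))
H1 returns [3, (0, (0))]
H2 returns [3, (0, (0))]
H3 returns [[3, (0, (0))]]
= [[3, (0, (0))]]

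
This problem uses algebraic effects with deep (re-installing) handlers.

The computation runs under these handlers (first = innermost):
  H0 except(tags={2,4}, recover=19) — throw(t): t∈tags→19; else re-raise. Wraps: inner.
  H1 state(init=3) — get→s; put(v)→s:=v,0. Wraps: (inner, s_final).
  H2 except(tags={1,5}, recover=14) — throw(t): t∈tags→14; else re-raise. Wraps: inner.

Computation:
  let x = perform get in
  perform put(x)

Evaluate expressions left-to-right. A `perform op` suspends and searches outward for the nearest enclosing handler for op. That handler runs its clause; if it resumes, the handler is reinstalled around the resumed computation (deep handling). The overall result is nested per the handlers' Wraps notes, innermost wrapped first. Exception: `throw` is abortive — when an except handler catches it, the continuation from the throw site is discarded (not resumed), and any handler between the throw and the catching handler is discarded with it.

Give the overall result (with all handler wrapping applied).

Answer: (0, 3)

Working:
get @ H1 ⇒ 3
put(3) @ H1 ⇒ s:=3
H0 returns 0
H1 returns (0, 3)
H2 returns (0, 3)
= (0, 3)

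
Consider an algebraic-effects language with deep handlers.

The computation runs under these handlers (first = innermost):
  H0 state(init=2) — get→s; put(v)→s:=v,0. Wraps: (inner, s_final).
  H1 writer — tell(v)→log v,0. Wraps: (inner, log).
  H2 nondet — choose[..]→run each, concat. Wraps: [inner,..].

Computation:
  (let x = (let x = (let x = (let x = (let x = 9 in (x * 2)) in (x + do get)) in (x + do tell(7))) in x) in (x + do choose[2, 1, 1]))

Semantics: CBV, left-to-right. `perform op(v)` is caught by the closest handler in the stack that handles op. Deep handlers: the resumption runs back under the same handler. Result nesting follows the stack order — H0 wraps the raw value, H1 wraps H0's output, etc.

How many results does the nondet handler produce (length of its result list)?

Answer: 3

Step-by-step:
get @ H0 ⇒ 2
tell(7) @ H1 ⇒ log+=7
choose[2, 1, 1] @ H2
  branch[0] choose=2:
    H0 returns (22, 2)
    H1 returns ((22, 2), (7))
    H2 returns [((22, 2), (7))]
  branch[1] choose=1:
    H0 returns (21, 2)
    H1 returns ((21, 2), (7))
    H2 returns [((21, 2), (7))]
  branch[2] choose=1:
    H0 returns (21, 2)
    H1 returns ((21, 2), (7))
    H2 returns [((21, 2), (7))]
= [((22, 2), (7)), ((21, 2), (7)), ((21, 2), (7))]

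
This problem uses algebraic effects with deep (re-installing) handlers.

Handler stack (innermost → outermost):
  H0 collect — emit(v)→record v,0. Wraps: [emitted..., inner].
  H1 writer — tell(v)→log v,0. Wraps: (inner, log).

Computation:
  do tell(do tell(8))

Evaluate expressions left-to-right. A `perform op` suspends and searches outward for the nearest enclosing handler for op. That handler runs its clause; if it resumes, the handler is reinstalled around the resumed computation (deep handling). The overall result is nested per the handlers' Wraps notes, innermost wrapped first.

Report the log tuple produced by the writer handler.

Answer: (8, 0)

Evaluation trace:
tell(8) @ H1 ⇒ log+=8
tell(0) @ H1 ⇒ log+=0
H0 returns [0]
H1 returns ([0], (8, 0))
= ([0], (8, 0))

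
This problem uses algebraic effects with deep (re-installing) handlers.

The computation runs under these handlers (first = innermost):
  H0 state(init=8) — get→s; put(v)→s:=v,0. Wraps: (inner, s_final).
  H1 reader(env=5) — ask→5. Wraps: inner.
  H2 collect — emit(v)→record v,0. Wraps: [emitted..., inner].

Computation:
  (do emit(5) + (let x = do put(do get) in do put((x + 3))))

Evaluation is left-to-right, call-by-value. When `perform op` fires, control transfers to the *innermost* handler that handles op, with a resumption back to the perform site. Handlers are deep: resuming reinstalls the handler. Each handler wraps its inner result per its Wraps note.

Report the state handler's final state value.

Answer: 3

Evaluation trace:
emit(5) @ H2 ⇒ out+=5
get @ H0 ⇒ 8
put(8) @ H0 ⇒ s:=8
put(3) @ H0 ⇒ s:=3
H0 returns (0, 3)
H1 returns (0, 3)
H2 returns [5, (0, 3)]
= [5, (0, 3)]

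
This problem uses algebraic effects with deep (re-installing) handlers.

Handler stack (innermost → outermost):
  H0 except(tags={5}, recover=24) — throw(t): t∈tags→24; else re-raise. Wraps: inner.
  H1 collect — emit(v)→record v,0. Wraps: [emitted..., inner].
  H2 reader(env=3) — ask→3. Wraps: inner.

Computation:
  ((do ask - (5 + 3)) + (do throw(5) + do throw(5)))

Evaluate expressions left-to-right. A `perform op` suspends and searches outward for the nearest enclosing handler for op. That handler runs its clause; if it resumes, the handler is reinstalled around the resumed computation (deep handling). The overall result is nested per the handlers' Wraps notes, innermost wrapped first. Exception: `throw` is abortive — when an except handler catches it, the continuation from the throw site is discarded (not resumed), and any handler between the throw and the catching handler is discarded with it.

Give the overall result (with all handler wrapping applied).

Answer: [24]

Step-by-step:
ask @ H2 ⇒ 3
throw(5) @ H0 caught ⇒ 24
H1 returns [24]
H2 returns [24]
= [24]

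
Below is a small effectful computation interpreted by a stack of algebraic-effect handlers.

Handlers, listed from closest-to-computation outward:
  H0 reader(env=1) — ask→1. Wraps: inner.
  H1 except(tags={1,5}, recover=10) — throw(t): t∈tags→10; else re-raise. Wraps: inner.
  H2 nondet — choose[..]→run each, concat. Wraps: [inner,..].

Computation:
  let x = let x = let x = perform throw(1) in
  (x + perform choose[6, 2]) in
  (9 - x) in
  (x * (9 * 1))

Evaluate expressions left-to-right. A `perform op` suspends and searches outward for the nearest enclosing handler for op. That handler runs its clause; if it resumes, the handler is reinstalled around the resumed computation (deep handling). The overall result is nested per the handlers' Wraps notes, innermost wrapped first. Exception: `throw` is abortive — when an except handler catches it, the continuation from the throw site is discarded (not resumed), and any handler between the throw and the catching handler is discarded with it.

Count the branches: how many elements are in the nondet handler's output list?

Evaluation trace:
throw(1) @ H1 caught ⇒ 10
H2 returns [10]
= [10]

Answer: 1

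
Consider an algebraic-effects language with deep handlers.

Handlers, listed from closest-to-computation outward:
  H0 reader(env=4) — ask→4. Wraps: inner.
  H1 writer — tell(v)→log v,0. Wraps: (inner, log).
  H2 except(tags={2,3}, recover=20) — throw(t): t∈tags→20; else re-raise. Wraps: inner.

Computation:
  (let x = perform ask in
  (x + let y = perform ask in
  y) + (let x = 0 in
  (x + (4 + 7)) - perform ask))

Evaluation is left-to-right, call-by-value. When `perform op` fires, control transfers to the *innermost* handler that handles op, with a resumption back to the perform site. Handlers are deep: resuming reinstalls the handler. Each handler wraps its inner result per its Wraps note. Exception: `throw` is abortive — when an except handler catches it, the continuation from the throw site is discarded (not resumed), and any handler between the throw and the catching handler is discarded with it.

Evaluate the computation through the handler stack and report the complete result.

Working:
ask @ H0 ⇒ 4
ask @ H0 ⇒ 4
ask @ H0 ⇒ 4
H0 returns 15
H1 returns (15, ())
H2 returns (15, ())
= (15, ())

Answer: (15, ())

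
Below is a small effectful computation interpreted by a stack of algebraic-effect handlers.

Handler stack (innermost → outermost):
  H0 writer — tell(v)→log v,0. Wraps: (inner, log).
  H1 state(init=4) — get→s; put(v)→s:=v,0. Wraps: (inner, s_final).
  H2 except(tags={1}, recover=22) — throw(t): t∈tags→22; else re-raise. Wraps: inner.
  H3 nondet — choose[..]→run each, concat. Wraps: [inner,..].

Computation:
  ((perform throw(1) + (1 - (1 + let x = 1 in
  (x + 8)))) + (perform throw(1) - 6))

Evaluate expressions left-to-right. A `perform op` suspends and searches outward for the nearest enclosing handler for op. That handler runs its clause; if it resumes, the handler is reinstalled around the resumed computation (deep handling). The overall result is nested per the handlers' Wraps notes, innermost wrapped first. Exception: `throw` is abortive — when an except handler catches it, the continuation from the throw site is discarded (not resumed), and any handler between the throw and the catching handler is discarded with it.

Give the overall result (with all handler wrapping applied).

Step-by-step:
throw(1) @ H2 caught ⇒ 22
H3 returns [22]
= [22]

Answer: [22]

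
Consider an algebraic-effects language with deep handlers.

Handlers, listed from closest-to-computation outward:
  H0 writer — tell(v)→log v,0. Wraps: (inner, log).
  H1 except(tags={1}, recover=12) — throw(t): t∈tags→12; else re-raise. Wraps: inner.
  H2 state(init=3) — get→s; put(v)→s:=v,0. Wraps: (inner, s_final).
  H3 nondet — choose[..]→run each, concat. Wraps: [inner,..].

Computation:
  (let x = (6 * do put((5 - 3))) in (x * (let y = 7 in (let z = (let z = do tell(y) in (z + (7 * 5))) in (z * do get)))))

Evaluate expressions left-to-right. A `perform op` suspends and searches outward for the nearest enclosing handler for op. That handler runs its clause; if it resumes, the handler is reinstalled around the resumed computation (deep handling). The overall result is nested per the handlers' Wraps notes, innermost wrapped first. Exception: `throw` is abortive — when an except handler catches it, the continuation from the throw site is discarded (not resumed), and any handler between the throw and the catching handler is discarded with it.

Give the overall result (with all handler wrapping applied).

Step-by-step:
put(2) @ H2 ⇒ s:=2
tell(7) @ H0 ⇒ log+=7
get @ H2 ⇒ 2
H0 returns (0, (7))
H1 returns (0, (7))
H2 returns ((0, (7)), 2)
H3 returns [((0, (7)), 2)]
= [((0, (7)), 2)]

Answer: [((0, (7)), 2)]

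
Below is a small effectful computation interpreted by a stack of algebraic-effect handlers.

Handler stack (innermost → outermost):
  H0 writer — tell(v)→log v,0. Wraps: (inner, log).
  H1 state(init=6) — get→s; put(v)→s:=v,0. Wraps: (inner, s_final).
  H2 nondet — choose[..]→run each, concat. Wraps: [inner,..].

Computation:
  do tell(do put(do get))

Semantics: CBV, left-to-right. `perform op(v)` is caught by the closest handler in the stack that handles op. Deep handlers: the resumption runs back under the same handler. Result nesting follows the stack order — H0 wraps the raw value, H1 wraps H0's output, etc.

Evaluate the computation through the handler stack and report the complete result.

Evaluation trace:
get @ H1 ⇒ 6
put(6) @ H1 ⇒ s:=6
tell(0) @ H0 ⇒ log+=0
H0 returns (0, (0))
H1 returns ((0, (0)), 6)
H2 returns [((0, (0)), 6)]
= [((0, (0)), 6)]

Answer: [((0, (0)), 6)]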